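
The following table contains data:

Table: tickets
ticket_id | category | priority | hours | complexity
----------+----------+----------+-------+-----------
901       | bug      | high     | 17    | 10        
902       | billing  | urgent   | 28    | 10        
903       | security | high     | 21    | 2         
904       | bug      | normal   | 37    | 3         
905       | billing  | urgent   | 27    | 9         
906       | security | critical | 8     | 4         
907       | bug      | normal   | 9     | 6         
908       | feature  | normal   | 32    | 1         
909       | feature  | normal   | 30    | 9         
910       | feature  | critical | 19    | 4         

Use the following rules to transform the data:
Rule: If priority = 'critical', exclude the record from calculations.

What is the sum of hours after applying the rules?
201

Step 1: Identify records where priority = 'critical'
Step 2: The excluded records sum to 27
Step 3: Original total hours = 228
Step 4: Remaining total = 228 - 27 = 201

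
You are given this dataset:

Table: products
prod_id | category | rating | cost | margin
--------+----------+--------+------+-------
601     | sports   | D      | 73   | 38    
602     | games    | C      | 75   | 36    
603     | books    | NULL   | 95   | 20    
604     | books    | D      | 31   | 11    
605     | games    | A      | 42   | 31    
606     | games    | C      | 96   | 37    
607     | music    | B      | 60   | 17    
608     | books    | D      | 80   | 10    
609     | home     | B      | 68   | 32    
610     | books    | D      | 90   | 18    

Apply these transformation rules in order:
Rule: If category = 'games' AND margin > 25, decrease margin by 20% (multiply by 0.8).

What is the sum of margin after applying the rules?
229.2

Step 1: Find records where category = 'games' AND margin > 25
Step 2: 3 records match, summing to 104
Step 3: After multiplier: 104 × 0.8 = 83.2
Step 4: Unaffected records sum: 146
Step 5: Final sum = 83.2 + 146 = 229.2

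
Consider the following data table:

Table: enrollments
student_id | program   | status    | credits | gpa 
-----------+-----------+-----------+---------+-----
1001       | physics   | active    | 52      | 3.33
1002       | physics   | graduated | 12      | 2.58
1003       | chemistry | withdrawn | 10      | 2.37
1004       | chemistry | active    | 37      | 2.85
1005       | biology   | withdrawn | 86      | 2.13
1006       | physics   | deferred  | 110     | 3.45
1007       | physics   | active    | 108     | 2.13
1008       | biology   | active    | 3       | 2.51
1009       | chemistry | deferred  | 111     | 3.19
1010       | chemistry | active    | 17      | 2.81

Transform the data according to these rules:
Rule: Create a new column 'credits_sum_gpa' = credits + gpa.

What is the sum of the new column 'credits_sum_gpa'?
573.35

Step 1: For each record, compute credits + gpa
Example calculations:
  52 + 3.33 = 55.33
  12 + 2.58 = 14.58
  10 + 2.37 = 12.37
  ...
Step 2: Sum all derived values
Step 3: Total = 573.35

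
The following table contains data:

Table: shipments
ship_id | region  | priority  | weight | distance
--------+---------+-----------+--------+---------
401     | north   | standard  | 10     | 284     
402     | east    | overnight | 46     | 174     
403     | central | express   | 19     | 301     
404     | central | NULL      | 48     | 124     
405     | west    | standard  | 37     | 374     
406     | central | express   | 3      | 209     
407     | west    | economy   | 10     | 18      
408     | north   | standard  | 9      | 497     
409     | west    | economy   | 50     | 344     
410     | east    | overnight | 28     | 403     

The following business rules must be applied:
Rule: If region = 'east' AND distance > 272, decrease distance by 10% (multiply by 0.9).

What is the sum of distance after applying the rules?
2687.7

Step 1: Find records where region = 'east' AND distance > 272
Step 2: 1 records match, summing to 403
Step 3: After multiplier: 403 × 0.9 = 362.7
Step 4: Unaffected records sum: 2325
Step 5: Final sum = 362.7 + 2325 = 2687.7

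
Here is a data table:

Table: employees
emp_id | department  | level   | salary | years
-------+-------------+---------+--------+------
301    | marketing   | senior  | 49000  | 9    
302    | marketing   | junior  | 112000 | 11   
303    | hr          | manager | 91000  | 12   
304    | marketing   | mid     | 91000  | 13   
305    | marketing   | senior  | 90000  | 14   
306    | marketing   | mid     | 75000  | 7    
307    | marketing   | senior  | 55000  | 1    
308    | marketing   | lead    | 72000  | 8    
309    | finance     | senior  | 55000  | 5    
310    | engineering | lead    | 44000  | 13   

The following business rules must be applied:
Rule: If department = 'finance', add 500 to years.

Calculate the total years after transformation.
593

Step 1: Count records where department = 'finance': 1
Step 2: Total bonus added: 1 × 500 = 500
Step 3: Original sum of years: 93
Step 4: Final sum = 93 + 500 = 593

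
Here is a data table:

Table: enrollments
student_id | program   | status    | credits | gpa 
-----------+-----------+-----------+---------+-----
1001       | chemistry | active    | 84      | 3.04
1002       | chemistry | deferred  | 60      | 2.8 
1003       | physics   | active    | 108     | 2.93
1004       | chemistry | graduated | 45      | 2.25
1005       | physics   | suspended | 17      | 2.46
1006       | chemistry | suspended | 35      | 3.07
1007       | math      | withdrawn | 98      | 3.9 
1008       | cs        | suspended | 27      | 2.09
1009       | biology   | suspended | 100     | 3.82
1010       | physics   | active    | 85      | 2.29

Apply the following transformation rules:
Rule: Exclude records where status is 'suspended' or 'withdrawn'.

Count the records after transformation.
5

Step 1: Count records to exclude
  - 4 (suspended) + 1 (withdrawn) = 5 records
Step 2: Total records: 10
Step 3: Remaining = 10 - 5 = 5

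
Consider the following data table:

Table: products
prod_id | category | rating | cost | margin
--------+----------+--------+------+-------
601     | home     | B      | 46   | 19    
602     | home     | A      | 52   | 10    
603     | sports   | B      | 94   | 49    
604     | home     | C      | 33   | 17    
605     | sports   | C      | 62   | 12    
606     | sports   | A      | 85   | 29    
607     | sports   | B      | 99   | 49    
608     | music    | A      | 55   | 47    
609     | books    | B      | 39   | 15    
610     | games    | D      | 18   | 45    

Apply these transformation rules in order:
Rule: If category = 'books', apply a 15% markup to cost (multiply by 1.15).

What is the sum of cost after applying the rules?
588.85

Step 1: Records with category = 'books' have total cost = 39
Step 2: Apply multiplier: 39 × 1.15 = 44.85
Step 3: Other records total: 544
Step 4: Final sum = 44.85 + 544 = 588.85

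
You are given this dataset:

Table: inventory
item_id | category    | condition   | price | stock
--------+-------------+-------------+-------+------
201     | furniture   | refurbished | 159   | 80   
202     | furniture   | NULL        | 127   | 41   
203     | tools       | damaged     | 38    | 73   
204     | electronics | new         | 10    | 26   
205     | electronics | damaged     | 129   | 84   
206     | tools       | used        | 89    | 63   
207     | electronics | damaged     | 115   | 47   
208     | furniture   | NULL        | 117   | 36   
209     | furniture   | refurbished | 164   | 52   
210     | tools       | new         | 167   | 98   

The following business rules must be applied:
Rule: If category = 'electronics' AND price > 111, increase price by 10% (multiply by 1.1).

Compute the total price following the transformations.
1139.4

Step 1: Find records where category = 'electronics' AND price > 111
Step 2: 2 records match, summing to 244
Step 3: After multiplier: 244 × 1.1 = 268.4
Step 4: Unaffected records sum: 871
Step 5: Final sum = 268.4 + 871 = 1139.4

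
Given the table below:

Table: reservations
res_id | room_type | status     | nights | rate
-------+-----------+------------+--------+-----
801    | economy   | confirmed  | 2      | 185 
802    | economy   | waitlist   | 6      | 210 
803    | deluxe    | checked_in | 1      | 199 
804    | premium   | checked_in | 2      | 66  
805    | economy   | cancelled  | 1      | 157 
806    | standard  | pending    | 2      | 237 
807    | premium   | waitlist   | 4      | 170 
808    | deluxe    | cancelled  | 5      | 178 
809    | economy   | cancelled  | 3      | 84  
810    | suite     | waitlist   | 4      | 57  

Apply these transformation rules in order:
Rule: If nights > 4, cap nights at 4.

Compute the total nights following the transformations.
27

Step 1: 2 records have nights > 4
Step 2: These records originally summed to 11
Step 3: After capping: 2 × 4 = 8
Step 4: Unaffected records sum: 19
Step 5: Final sum = 8 + 19 = 27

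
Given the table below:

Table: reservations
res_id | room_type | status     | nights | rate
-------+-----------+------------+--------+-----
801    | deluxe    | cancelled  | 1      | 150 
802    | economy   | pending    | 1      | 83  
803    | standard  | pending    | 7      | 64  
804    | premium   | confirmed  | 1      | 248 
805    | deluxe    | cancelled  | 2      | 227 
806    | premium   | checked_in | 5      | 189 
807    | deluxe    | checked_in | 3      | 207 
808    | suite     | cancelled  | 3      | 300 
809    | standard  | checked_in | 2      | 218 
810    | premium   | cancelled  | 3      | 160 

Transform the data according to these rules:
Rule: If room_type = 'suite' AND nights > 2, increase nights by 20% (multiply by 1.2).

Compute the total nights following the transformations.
28.6

Step 1: Find records where room_type = 'suite' AND nights > 2
Step 2: 1 records match, summing to 3
Step 3: After multiplier: 3 × 1.2 = 3.6
Step 4: Unaffected records sum: 25
Step 5: Final sum = 3.6 + 25 = 28.6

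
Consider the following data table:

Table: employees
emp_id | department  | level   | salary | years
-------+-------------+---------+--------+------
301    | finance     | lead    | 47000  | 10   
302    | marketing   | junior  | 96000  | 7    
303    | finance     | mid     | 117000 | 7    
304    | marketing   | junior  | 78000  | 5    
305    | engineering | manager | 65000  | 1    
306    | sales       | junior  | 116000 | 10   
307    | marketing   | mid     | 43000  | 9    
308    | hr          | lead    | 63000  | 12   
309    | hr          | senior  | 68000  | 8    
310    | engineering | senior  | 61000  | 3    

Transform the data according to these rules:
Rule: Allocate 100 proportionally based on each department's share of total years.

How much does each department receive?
engineering: 5.56, finance: 23.61, hr: 27.78, marketing: 29.17, sales: 13.89

Step 1: Calculate total years = 72
Step 2: Calculate each department's proportion:
  engineering: 4/72 = 5.56% → 5.56
  finance: 17/72 = 23.61% → 23.61
  hr: 20/72 = 27.78% → 27.78
  marketing: 21/72 = 29.17% → 29.17
  sales: 10/72 = 13.89% → 13.89
Step 3: Verify: sum of allocations ≈ 100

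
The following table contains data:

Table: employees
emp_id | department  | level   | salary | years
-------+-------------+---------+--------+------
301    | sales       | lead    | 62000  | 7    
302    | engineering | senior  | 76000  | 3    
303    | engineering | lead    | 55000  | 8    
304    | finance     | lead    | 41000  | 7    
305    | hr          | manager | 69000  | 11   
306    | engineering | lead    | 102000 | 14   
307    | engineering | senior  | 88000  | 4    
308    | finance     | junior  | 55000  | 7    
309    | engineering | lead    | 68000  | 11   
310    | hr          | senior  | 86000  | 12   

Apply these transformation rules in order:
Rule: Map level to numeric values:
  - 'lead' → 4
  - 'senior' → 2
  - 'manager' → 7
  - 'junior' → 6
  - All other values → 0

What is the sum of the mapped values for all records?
39

Step 1: Apply mapping to each record
Step 2: Count by status:
  'lead': 5 records × 4 = 20
  'senior': 3 records × 2 = 6
  'manager': 1 records × 7 = 7
  'junior': 1 records × 6 = 6
Step 3: Sum all mapped values = 39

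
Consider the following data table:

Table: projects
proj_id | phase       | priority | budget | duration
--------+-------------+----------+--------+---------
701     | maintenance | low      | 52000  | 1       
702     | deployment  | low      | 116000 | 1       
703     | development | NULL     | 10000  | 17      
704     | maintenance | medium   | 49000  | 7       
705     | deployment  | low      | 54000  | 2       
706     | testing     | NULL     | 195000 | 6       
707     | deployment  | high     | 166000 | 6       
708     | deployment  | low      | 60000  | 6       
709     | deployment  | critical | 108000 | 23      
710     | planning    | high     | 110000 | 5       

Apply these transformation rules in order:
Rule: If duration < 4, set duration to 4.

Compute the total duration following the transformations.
82

Step 1: 3 records have duration < 4
Step 2: These records originally summed to 4
Step 3: After setting to minimum: 3 × 4 = 12
Step 4: Unaffected records sum: 70
Step 5: Final sum = 12 + 70 = 82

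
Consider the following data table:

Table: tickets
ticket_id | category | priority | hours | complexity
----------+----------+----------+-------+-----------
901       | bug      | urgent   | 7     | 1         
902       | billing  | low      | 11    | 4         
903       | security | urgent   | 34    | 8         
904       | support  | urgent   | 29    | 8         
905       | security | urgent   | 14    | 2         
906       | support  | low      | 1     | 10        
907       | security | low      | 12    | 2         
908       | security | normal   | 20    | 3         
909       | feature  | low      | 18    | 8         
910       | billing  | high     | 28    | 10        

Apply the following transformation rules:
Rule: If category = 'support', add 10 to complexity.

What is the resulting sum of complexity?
76

Step 1: Count records where category = 'support': 2
Step 2: Total bonus added: 2 × 10 = 20
Step 3: Original sum of complexity: 56
Step 4: Final sum = 56 + 20 = 76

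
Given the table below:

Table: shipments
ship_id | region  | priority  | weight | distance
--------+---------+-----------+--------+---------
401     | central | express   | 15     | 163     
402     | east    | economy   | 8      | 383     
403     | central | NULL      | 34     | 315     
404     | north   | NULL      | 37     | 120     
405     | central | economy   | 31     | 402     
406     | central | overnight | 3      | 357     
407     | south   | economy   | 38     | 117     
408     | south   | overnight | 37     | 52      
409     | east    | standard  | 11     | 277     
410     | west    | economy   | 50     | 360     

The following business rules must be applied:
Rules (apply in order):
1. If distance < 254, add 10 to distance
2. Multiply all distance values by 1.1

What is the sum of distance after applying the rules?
2844.6

Step 1: Apply Rule 1 - Add 10 to records with distance < 254
  - 4 records affected: 452 + (4 × 10) = 492
  - Unaffected records: 2094
  - Sum after Rule 1: 2586
Step 2: Apply Rule 2 - Multiply all by 1.1
  - 2586 × 1.1 = 2844.6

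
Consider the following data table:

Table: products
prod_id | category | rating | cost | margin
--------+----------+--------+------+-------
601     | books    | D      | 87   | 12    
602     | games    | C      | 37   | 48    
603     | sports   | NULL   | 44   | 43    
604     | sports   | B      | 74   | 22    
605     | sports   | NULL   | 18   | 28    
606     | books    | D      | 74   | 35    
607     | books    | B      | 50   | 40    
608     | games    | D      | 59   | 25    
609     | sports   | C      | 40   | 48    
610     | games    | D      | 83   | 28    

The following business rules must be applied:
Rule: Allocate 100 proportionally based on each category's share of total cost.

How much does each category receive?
books: 37.28, games: 31.63, sports: 31.1

Step 1: Calculate total cost = 566
Step 2: Calculate each category's proportion:
  books: 211/566 = 37.28% → 37.28
  games: 179/566 = 31.63% → 31.63
  sports: 176/566 = 31.10% → 31.1
Step 3: Verify: sum of allocations ≈ 100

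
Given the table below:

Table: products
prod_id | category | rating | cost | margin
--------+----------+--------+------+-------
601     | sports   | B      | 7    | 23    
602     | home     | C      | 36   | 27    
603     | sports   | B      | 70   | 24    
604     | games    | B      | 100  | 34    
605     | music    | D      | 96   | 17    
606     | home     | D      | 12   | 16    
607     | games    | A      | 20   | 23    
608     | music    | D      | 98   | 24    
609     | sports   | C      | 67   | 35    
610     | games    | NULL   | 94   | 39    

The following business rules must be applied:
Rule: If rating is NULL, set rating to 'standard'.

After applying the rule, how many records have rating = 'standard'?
1

Step 1: Count records where rating IS NULL
Step 2: Found 1 records with NULL rating
Step 3: These records will have rating set to 'standard'
Step 4: Records already having rating = 'standard': 0
Step 5: Answer: 1 + 0 = 1 records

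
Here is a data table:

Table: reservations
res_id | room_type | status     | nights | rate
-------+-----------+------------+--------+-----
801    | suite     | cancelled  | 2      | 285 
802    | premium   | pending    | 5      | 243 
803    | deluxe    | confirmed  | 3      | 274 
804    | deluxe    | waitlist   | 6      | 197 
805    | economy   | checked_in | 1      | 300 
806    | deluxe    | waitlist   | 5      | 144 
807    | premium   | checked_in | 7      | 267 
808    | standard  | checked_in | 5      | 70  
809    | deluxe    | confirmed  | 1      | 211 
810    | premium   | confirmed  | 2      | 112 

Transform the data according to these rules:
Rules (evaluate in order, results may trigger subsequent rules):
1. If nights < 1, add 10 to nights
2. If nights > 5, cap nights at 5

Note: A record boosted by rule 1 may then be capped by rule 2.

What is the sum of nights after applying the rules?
34

Step 1: Apply rule 1 to records with nights < 1
  - 0 records get bonus of 10
  - Of these, 0 records then exceed 5 and get capped
Step 2: Apply rule 2 to records with nights > 5
  - 2 records (original) are capped
Step 3: Calculate final sum = 34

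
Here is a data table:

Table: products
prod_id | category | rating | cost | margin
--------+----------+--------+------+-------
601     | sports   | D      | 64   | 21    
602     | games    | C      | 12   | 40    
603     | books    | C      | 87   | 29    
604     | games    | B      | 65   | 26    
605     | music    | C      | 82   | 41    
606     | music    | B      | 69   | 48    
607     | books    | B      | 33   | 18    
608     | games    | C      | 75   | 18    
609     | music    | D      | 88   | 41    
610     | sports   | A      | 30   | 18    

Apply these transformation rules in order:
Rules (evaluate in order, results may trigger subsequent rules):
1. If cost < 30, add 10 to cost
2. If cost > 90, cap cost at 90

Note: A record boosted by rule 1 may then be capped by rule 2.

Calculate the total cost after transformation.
615

Step 1: Apply rule 1 to records with cost < 30
  - 1 records get bonus of 10
  - Of these, 0 records then exceed 90 and get capped
Step 2: Apply rule 2 to records with cost > 90
  - 0 records (original) are capped
Step 3: Calculate final sum = 615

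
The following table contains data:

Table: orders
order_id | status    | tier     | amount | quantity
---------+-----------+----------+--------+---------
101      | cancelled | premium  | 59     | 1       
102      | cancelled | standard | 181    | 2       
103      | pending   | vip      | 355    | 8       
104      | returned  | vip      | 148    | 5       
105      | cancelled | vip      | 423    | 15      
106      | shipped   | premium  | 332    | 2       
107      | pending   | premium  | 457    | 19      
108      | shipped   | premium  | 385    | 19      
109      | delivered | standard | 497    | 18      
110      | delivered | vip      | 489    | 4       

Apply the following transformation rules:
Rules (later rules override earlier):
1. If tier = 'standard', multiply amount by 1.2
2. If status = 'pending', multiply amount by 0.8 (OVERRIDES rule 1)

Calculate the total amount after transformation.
3299.2

Step 1: Rule 2 takes priority for records with status = 'pending'
  - 2 records: 812 × 0.8 = 649.6
Step 2: Rule 1 applies to remaining records with tier = 'standard'
  - 2 records: 678 × 1.2 = 813.6
Step 3: Other records unchanged: 1836
Step 4: Final sum = 649.6 + 813.6 + 1836 = 3299.2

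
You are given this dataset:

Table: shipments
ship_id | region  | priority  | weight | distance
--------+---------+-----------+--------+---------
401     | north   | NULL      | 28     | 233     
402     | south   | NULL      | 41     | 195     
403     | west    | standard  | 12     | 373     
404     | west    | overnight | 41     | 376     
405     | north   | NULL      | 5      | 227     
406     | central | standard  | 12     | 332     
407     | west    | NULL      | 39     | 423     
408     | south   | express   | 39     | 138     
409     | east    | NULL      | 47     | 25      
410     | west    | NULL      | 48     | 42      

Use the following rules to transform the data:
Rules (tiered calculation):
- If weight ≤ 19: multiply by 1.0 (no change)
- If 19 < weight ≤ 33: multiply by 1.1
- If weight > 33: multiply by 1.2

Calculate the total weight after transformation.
365.8

Step 1: Tier 1 (weight ≤ 19): 3 records, sum = 29 × 1.0 = 29.0
Step 2: Tier 2 (19 < weight ≤ 33): 1 records, sum = 28 × 1.1 = 30.8
Step 3: Tier 3 (weight > 33): 6 records, sum = 255 × 1.2 = 306.0
Step 4: Final sum = 29.0 + 30.8 + 306.0 = 365.8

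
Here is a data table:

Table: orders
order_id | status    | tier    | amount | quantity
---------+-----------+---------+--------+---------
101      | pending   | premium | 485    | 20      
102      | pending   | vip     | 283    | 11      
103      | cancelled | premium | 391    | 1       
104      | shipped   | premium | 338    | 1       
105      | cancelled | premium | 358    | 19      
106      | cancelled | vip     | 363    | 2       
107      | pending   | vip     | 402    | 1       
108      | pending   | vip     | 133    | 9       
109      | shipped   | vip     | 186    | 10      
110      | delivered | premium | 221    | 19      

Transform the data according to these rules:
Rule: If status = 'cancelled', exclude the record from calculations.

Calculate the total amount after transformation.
2048

Step 1: Identify records where status = 'cancelled'
Step 2: The excluded records sum to 1112
Step 3: Original total amount = 3160
Step 4: Remaining total = 3160 - 1112 = 2048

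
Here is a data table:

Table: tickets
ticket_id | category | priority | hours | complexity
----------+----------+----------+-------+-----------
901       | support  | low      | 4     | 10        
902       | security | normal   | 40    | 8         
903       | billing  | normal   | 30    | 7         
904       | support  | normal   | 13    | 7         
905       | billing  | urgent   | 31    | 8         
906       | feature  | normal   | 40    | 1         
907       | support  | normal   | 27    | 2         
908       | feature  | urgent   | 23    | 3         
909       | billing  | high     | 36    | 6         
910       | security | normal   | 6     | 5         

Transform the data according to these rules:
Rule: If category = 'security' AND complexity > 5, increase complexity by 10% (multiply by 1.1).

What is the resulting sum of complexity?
57.8

Step 1: Find records where category = 'security' AND complexity > 5
Step 2: 1 records match, summing to 8
Step 3: After multiplier: 8 × 1.1 = 8.8
Step 4: Unaffected records sum: 49
Step 5: Final sum = 8.8 + 49 = 57.8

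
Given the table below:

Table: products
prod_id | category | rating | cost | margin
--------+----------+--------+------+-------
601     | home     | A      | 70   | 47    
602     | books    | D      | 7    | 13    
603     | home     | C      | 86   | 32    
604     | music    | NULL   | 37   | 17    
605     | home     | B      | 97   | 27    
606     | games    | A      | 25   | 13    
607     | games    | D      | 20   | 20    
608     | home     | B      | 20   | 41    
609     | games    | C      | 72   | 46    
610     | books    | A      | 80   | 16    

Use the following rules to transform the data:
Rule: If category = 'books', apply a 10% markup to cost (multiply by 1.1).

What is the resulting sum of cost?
522.7

Step 1: Records with category = 'books' have total cost = 87
Step 2: Apply multiplier: 87 × 1.1 = 95.7
Step 3: Other records total: 427
Step 4: Final sum = 95.7 + 427 = 522.7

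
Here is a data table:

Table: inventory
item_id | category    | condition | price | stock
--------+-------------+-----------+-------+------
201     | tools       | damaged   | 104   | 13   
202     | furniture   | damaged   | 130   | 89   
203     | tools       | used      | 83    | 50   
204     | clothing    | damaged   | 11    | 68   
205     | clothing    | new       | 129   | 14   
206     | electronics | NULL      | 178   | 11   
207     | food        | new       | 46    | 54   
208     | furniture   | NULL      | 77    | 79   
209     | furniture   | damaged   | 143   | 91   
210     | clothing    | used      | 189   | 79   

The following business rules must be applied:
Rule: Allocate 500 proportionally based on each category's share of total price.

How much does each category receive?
clothing: 150.92, electronics: 81.65, food: 21.1, furniture: 160.55, tools: 85.78

Step 1: Calculate total price = 1090
Step 2: Calculate each category's proportion:
  clothing: 329/1090 = 30.18% → 150.92
  electronics: 178/1090 = 16.33% → 81.65
  food: 46/1090 = 4.22% → 21.1
  furniture: 350/1090 = 32.11% → 160.55
  tools: 187/1090 = 17.16% → 85.78
Step 3: Verify: sum of allocations ≈ 500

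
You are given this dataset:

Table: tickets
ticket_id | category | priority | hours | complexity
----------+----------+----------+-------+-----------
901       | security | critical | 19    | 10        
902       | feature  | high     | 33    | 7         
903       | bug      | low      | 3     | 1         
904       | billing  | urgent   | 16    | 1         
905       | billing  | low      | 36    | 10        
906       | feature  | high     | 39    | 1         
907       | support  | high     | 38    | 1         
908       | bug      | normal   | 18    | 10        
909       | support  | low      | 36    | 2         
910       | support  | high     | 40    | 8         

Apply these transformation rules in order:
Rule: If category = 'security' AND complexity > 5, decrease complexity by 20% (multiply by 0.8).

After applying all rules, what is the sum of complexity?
49.0

Step 1: Find records where category = 'security' AND complexity > 5
Step 2: 1 records match, summing to 10
Step 3: After multiplier: 10 × 0.8 = 8.0
Step 4: Unaffected records sum: 41
Step 5: Final sum = 8.0 + 41 = 49.0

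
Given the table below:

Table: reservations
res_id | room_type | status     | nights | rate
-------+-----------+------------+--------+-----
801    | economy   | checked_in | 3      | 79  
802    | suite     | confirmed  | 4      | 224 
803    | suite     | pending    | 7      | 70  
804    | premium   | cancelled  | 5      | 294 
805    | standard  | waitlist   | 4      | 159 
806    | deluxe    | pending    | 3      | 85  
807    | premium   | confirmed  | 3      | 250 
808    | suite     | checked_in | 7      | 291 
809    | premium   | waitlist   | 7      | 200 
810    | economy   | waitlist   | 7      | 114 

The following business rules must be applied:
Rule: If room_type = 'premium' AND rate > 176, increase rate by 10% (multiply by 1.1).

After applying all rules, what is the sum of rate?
1840.4

Step 1: Find records where room_type = 'premium' AND rate > 176
Step 2: 3 records match, summing to 744
Step 3: After multiplier: 744 × 1.1 = 818.4
Step 4: Unaffected records sum: 1022
Step 5: Final sum = 818.4 + 1022 = 1840.4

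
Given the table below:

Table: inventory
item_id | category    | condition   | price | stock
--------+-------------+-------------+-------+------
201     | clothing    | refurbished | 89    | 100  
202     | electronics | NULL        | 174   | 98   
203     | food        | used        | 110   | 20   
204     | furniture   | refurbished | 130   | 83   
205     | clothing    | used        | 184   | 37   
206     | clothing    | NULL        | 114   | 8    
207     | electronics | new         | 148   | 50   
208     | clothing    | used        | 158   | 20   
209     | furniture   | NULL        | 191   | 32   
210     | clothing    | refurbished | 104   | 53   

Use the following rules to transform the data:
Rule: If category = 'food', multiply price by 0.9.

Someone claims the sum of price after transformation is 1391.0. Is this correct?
Yes, the result is correct.

Step 1: Calculate the correct sum after transformation
Step 2: Apply multiplier 0.9 to records where category = 'food'
Step 3: Correct result = 1391.0
Step 4: Claimed result = 1391.0
Step 5: 1391.0 = 1391.0 ✓
Conclusion: The claimed result is correct.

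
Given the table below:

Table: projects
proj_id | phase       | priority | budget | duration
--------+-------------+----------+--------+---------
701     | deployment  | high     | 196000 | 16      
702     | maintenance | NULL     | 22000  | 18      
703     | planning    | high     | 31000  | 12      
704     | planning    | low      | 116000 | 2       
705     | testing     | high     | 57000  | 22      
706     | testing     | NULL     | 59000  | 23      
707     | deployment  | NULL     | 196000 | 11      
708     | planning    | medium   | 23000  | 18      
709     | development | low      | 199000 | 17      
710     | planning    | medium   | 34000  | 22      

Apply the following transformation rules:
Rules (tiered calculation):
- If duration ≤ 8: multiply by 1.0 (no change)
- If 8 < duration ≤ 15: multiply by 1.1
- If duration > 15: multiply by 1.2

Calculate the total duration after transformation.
190.5

Step 1: Tier 1 (duration ≤ 8): 1 records, sum = 2 × 1.0 = 2.0
Step 2: Tier 2 (8 < duration ≤ 15): 2 records, sum = 23 × 1.1 = 25.3
Step 3: Tier 3 (duration > 15): 7 records, sum = 136 × 1.2 = 163.2
Step 4: Final sum = 2.0 + 25.3 + 163.2 = 190.5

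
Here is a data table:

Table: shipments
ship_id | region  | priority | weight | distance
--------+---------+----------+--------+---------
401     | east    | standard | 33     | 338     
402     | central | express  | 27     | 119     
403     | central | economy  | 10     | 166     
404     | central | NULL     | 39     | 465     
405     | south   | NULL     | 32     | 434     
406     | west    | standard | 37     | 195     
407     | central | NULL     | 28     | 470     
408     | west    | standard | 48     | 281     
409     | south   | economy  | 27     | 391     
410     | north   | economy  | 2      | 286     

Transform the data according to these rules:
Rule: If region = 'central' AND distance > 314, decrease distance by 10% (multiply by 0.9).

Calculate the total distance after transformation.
3051.5

Step 1: Find records where region = 'central' AND distance > 314
Step 2: 2 records match, summing to 935
Step 3: After multiplier: 935 × 0.9 = 841.5
Step 4: Unaffected records sum: 2210
Step 5: Final sum = 841.5 + 2210 = 3051.5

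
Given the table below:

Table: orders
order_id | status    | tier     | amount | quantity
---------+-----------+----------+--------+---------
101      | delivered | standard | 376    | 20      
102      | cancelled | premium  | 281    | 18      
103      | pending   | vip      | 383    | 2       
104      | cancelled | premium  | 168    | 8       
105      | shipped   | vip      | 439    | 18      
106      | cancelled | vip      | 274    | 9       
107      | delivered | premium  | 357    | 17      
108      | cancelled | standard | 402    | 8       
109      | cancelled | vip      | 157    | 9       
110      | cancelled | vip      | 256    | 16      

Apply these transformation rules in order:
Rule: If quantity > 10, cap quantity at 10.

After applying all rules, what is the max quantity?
10

Step 1: Original maximum quantity = 20
Step 2: Apply cap at 10
Step 3: 5 records had quantity > 10 and were capped
Step 4: Maximum after transformation = 10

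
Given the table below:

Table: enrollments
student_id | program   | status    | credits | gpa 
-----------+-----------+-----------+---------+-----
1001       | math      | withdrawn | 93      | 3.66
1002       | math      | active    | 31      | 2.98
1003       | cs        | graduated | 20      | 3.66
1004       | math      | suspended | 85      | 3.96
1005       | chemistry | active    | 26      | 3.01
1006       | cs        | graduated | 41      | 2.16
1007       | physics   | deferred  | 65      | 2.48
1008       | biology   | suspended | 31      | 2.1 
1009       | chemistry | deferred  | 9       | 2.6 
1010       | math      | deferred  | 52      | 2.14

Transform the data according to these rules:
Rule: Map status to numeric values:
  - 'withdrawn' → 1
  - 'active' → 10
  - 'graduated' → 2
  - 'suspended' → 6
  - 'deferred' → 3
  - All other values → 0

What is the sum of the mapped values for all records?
46

Step 1: Apply mapping to each record
Step 2: Count by status:
  'withdrawn': 1 records × 1 = 1
  'active': 2 records × 10 = 20
  'graduated': 2 records × 2 = 4
  'suspended': 2 records × 6 = 12
  'deferred': 3 records × 3 = 9
Step 3: Sum all mapped values = 46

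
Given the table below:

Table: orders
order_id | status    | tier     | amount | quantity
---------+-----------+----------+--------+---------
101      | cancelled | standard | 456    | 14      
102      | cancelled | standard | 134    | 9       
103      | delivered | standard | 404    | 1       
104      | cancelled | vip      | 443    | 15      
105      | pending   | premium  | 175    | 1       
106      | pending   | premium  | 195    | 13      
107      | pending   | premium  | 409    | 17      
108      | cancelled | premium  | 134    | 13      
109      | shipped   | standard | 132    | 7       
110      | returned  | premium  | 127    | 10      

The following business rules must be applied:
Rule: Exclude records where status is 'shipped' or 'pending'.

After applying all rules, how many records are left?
6

Step 1: Count records to exclude
  - 1 (shipped) + 3 (pending) = 4 records
Step 2: Total records: 10
Step 3: Remaining = 10 - 4 = 6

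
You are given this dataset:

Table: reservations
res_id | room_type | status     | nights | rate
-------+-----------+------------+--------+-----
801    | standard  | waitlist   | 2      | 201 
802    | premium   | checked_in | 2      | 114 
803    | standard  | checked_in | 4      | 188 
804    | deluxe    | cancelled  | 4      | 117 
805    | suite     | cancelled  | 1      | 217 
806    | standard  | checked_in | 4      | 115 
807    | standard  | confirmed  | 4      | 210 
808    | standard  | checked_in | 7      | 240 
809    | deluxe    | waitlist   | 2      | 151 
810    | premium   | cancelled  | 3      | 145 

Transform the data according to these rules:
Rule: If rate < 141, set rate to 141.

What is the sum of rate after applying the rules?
1775

Step 1: 3 records have rate < 141
Step 2: These records originally summed to 346
Step 3: After setting to minimum: 3 × 141 = 423
Step 4: Unaffected records sum: 1352
Step 5: Final sum = 423 + 1352 = 1775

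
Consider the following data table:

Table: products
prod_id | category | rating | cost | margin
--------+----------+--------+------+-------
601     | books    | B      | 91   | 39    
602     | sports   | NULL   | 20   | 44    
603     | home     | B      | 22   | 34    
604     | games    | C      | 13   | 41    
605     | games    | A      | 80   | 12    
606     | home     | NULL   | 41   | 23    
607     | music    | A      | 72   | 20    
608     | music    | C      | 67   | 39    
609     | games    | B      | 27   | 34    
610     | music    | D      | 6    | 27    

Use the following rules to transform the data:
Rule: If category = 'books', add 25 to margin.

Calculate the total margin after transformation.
338

Step 1: Count records where category = 'books': 1
Step 2: Total bonus added: 1 × 25 = 25
Step 3: Original sum of margin: 313
Step 4: Final sum = 313 + 25 = 338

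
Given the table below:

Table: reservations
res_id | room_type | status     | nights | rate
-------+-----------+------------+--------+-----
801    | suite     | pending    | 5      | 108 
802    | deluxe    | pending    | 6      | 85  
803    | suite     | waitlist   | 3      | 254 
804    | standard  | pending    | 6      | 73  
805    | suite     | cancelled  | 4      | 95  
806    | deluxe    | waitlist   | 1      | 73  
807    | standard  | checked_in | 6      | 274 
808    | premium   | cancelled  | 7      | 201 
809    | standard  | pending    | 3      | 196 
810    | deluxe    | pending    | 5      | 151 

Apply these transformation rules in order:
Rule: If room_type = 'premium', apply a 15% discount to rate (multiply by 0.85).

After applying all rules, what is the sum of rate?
1479.85

Step 1: Records with room_type = 'premium' have total rate = 201
Step 2: Apply multiplier: 201 × 0.85 = 170.85
Step 3: Other records total: 1309
Step 4: Final sum = 170.85 + 1309 = 1479.85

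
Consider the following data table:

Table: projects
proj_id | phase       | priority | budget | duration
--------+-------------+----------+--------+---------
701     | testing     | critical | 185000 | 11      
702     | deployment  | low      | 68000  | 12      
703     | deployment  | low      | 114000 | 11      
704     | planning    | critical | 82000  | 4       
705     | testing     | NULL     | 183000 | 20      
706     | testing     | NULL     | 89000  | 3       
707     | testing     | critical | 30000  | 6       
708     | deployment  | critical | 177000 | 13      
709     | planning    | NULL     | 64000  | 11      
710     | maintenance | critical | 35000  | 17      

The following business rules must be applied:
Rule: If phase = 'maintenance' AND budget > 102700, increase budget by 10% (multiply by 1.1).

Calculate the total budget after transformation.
1027000

Step 1: Find records where phase = 'maintenance' AND budget > 102700
Step 2: 0 records match, summing to 0
Step 3: After multiplier: 0 × 1.1 = 0.0
Step 4: Unaffected records sum: 1027000
Step 5: Final sum = 0.0 + 1027000 = 1027000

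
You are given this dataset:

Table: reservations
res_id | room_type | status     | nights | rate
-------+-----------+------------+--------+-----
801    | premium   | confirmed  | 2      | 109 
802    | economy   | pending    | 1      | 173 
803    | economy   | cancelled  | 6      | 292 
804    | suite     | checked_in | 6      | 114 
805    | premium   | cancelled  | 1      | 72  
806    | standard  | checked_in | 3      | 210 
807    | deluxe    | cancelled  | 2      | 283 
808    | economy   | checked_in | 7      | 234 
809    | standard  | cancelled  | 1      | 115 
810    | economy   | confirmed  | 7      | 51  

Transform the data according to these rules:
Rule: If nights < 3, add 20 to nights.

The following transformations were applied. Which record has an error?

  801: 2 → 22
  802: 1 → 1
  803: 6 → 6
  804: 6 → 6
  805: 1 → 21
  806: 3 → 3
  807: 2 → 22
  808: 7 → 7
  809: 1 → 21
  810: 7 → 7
Record 802 has an error. The correct transformed value should be 21, not 1.

Step 1: Check each record against the rule
Step 2: Record 802 has nights = 1
Step 3: Since 1 < 3, the bonus should have been applied
Step 4: Correct value = 21, but claimed value = 1
Conclusion: Record 802 has the error.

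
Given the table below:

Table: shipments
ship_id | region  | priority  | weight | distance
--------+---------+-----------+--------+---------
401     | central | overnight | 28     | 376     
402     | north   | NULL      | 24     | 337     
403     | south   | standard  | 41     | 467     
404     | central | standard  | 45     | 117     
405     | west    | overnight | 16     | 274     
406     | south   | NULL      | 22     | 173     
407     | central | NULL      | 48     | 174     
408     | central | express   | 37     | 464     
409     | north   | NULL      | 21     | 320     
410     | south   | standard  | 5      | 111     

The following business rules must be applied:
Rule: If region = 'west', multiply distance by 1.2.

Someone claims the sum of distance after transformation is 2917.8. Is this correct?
No, the correct result is 2867.8.

Step 1: Calculate the correct sum after transformation
Step 2: Apply multiplier 1.2 to records where region = 'west'
Step 3: Correct result = 2867.8
Step 4: Claimed result = 2917.8
Step 5: 2867.8 ≠ 2917.8
Conclusion: The claimed result is incorrect. The correct answer is 2867.8.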